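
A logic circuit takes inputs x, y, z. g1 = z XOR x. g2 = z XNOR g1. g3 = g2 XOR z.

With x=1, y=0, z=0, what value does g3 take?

g1 = 0 XOR 1 = 1
g2 = 0 XNOR 1 = 0
g3 = 0 XOR 0 = 0

0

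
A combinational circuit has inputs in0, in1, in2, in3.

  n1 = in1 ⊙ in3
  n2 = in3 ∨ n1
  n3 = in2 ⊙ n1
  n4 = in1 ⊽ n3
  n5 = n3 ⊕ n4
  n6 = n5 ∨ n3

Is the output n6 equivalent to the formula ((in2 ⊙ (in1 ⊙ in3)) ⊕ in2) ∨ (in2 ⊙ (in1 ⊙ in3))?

n1 = in1 ⊙ in3
n3 = in2 ⊙ n1 = in2 ⊙ (in1 ⊙ in3)
n4 = in1 ⊽ n3 = in1 ⊽ (in2 ⊙ (in1 ⊙ in3))
n5 = n3 ⊕ n4 = (in2 ⊙ (in1 ⊙ in3)) ⊕ (in1 ⊽ (in2 ⊙ (in1 ⊙ in3)))
n6 = n5 ∨ n3 = ((in2 ⊙ (in1 ⊙ in3)) ⊕ (in1 ⊽ (in2 ⊙ (in1 ⊙ in3)))) ∨ (in2 ⊙ (in1 ⊙ in3))
At in0=0, in1=0, in2=0, in3=0: circuit gives 1, formula gives 0.

No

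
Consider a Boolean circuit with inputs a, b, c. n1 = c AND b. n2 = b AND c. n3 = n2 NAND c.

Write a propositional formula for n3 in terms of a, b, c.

n2 = b AND c
n3 = n2 NAND c = (b AND c) NAND c

(b AND c) NAND c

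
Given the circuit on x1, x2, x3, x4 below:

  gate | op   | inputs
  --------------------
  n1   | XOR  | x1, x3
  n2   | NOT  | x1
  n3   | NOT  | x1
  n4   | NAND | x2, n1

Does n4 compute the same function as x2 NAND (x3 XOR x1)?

n1 = x1 XOR x3
n4 = x2 NAND n1 = x2 NAND (x1 XOR x3)
At x1=0, x2=1, x3=1, x4=0: circuit gives 0, formula gives 0.
At x1=0, x2=0, x3=0, x4=0: circuit gives 1, formula gives 1.
Agrees on all 16 inputs.

Yes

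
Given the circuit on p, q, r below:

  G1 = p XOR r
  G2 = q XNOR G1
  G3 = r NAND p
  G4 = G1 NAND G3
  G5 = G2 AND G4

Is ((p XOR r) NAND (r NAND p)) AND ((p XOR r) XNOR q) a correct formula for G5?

G1 = p XOR r
G2 = q XNOR G1 = q XNOR (p XOR r)
G3 = r NAND p
G4 = G1 NAND G3 = (p XOR r) NAND (r NAND p)
G5 = G2 AND G4 = (q XNOR (p XOR r)) AND ((p XOR r) NAND (r NAND p))
At p=0, q=0, r=1: circuit gives 0, formula gives 0.
At p=0, q=0, r=0: circuit gives 1, formula gives 1.
Agrees on all 8 inputs.

Yes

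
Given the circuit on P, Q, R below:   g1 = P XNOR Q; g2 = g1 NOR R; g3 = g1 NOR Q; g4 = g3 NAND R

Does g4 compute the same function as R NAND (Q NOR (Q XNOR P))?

g1 = P XNOR Q
g3 = g1 NOR Q = (P XNOR Q) NOR Q
g4 = g3 NAND R = ((P XNOR Q) NOR Q) NAND R
At P=1, Q=0, R=1: circuit gives 0, formula gives 0.
At P=0, Q=0, R=0: circuit gives 1, formula gives 1.
Agrees on all 8 inputs.

Yes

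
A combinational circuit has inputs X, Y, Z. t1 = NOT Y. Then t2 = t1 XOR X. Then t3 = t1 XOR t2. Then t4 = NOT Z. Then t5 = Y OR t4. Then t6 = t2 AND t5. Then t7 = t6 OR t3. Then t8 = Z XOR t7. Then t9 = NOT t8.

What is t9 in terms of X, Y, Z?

NOT (Z XOR (((NOT Y XOR X) AND (Y OR NOT Z)) OR (NOT Y XOR (NOT Y XOR X))))

t1 = NOT Y
t2 = t1 XOR X = NOT Y XOR X
t3 = t1 XOR t2 = NOT Y XOR (NOT Y XOR X)
t4 = NOT Z
t5 = Y OR t4 = Y OR NOT Z
t6 = t2 AND t5 = (NOT Y XOR X) AND (Y OR NOT Z)
t7 = t6 OR t3 = ((NOT Y XOR X) AND (Y OR NOT Z)) OR (NOT Y XOR (NOT Y XOR X))
t8 = Z XOR t7 = Z XOR (((NOT Y XOR X) AND (Y OR NOT Z)) OR (NOT Y XOR (NOT Y XOR X)))
t9 = NOT t8 = NOT (Z XOR (((NOT Y XOR X) AND (Y OR NOT Z)) OR (NOT Y XOR (NOT Y XOR X))))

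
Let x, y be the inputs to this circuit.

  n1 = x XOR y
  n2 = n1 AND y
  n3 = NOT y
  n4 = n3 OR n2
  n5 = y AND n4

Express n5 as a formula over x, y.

y AND (NOT y OR ((x XOR y) AND y))

n1 = x XOR y
n2 = n1 AND y = (x XOR y) AND y
n3 = NOT y
n4 = n3 OR n2 = NOT y OR ((x XOR y) AND y)
n5 = y AND n4 = y AND (NOT y OR ((x XOR y) AND y))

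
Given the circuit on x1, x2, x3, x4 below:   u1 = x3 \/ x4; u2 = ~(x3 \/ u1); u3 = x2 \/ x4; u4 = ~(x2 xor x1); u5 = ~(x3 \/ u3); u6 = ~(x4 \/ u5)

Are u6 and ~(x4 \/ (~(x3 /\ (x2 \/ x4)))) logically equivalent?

u3 = x2 \/ x4
u5 = ~(x3 \/ u3) = ~(x3 \/ (x2 \/ x4))
u6 = ~(x4 \/ u5) = ~(x4 \/ (~(x3 \/ (x2 \/ x4))))
At x1=0, x2=0, x3=1, x4=0: circuit gives 1, formula gives 0.

No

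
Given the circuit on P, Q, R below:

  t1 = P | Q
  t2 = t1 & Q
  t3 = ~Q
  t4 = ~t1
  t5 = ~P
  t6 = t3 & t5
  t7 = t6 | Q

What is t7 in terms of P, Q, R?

t3 = ~Q
t5 = ~P
t6 = t3 & t5 = ~Q & ~P
t7 = t6 | Q = (~Q & ~P) | Q

(~Q & ~P) | Q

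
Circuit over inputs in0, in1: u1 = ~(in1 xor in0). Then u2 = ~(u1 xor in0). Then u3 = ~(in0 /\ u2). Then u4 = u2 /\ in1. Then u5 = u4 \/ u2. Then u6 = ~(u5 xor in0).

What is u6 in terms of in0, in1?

u1 = ~(in1 xor in0)
u2 = ~(u1 xor in0) = ~((~(in1 xor in0)) xor in0)
u4 = u2 /\ in1 = (~((~(in1 xor in0)) xor in0)) /\ in1
u5 = u4 \/ u2 = ((~((~(in1 xor in0)) xor in0)) /\ in1) \/ (~((~(in1 xor in0)) xor in0))
u6 = ~(u5 xor in0) = ~((((~((~(in1 xor in0)) xor in0)) /\ in1) \/ (~((~(in1 xor in0)) xor in0))) xor in0)

~((((~((~(in1 xor in0)) xor in0)) /\ in1) \/ (~((~(in1 xor in0)) xor in0))) xor in0)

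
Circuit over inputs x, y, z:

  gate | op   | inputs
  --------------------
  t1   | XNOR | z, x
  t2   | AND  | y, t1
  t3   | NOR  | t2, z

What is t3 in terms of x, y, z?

(y AND (z XNOR x)) NOR z

t1 = z XNOR x
t2 = y AND t1 = y AND (z XNOR x)
t3 = t2 NOR z = (y AND (z XNOR x)) NOR z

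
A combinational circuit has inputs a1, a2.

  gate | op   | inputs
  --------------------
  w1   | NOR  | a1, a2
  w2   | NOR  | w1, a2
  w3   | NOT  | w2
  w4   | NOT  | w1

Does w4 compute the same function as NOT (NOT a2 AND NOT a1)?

Yes

w1 = a1 NOR a2
w4 = NOT w1 = NOT (a1 NOR a2)
At a1=0, a2=0: circuit gives 0, formula gives 0.
At a1=0, a2=1: circuit gives 1, formula gives 1.
Agrees on all 4 inputs.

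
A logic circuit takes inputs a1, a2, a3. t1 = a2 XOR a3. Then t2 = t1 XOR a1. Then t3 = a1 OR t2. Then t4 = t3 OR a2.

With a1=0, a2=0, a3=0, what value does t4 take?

t1 = 0 XOR 0 = 0
t2 = 0 XOR 0 = 0
t3 = 0 OR 0 = 0
t4 = 0 OR 0 = 0

0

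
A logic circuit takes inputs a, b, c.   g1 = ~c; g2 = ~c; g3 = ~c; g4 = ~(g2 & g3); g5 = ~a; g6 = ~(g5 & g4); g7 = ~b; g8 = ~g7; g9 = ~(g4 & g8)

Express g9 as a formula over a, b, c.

g2 = ~c
g3 = ~c
g4 = ~(g2 & g3) = ~(~c & ~c)
g7 = ~b
g8 = ~g7 = ~~b
g9 = ~(g4 & g8) = ~((~(~c & ~c)) & ~~b)

~((~(~c & ~c)) & ~~b)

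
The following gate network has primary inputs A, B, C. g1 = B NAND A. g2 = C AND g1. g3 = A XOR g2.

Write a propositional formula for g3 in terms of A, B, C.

g1 = B NAND A
g2 = C AND g1 = C AND (B NAND A)
g3 = A XOR g2 = A XOR (C AND (B NAND A))

A XOR (C AND (B NAND A))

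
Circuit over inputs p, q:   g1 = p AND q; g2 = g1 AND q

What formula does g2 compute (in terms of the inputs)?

(p AND q) AND q

g1 = p AND q
g2 = g1 AND q = (p AND q) AND q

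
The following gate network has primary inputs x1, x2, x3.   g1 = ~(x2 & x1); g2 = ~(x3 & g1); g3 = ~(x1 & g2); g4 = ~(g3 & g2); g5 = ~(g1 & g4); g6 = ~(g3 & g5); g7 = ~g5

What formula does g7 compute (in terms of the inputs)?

~(~((~(x2 & x1)) & (~((~(x1 & (~(x3 & (~(x2 & x1)))))) & (~(x3 & (~(x2 & x1))))))))

g1 = ~(x2 & x1)
g2 = ~(x3 & g1) = ~(x3 & (~(x2 & x1)))
g3 = ~(x1 & g2) = ~(x1 & (~(x3 & (~(x2 & x1)))))
g4 = ~(g3 & g2) = ~((~(x1 & (~(x3 & (~(x2 & x1)))))) & (~(x3 & (~(x2 & x1)))))
g5 = ~(g1 & g4) = ~((~(x2 & x1)) & (~((~(x1 & (~(x3 & (~(x2 & x1)))))) & (~(x3 & (~(x2 & x1)))))))
g7 = ~g5 = ~(~((~(x2 & x1)) & (~((~(x1 & (~(x3 & (~(x2 & x1)))))) & (~(x3 & (~(x2 & x1))))))))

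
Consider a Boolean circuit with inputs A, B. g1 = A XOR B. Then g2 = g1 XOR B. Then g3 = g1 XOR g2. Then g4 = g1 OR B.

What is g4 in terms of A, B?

(A XOR B) OR B

g1 = A XOR B
g4 = g1 OR B = (A XOR B) OR B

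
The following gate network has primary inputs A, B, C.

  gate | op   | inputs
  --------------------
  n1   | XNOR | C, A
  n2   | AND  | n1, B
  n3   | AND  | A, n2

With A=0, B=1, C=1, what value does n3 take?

0

n1 = 1 XNOR 0 = 0
n2 = 0 AND 1 = 0
n3 = 0 AND 0 = 0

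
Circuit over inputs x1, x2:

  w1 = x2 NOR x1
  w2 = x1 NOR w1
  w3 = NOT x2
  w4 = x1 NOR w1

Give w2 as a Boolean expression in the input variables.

w1 = x2 NOR x1
w2 = x1 NOR w1 = x1 NOR (x2 NOR x1)

x1 NOR (x2 NOR x1)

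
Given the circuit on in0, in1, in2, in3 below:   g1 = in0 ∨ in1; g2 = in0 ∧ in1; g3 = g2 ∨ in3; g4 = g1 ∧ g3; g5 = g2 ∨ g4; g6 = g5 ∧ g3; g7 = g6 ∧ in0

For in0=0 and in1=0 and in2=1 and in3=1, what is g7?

0

g1 = 0 ∨ 0 = 0
g2 = 0 ∧ 0 = 0
g3 = 0 ∨ 1 = 1
g4 = 0 ∧ 1 = 0
g5 = 0 ∨ 0 = 0
g6 = 0 ∧ 1 = 0
g7 = 0 ∧ 0 = 0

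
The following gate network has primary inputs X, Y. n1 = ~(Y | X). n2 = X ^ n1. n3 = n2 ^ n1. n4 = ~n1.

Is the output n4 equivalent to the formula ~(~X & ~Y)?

n1 = ~(Y | X)
n4 = ~n1 = ~(~(Y | X))
At X=0, Y=0: circuit gives 0, formula gives 0.
At X=0, Y=1: circuit gives 1, formula gives 1.
Agrees on all 4 inputs.

Yes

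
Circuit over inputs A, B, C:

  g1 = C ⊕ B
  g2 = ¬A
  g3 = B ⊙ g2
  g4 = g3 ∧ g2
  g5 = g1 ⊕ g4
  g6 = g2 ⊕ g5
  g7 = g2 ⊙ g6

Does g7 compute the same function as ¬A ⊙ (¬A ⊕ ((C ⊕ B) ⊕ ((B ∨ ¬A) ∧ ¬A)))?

g1 = C ⊕ B
g2 = ¬A
g3 = B ⊙ g2 = B ⊙ ¬A
g4 = g3 ∧ g2 = (B ⊙ ¬A) ∧ ¬A
g5 = g1 ⊕ g4 = (C ⊕ B) ⊕ ((B ⊙ ¬A) ∧ ¬A)
g6 = g2 ⊕ g5 = ¬A ⊕ ((C ⊕ B) ⊕ ((B ⊙ ¬A) ∧ ¬A))
g7 = g2 ⊙ g6 = ¬A ⊙ (¬A ⊕ ((C ⊕ B) ⊕ ((B ⊙ ¬A) ∧ ¬A)))
At A=0, B=0, C=0: circuit gives 1, formula gives 0.

No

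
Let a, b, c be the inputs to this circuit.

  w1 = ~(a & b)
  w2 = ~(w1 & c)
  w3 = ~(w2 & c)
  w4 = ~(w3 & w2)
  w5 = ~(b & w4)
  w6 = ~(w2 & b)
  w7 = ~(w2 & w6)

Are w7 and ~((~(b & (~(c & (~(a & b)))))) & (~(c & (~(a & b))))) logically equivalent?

Yes

w1 = ~(a & b)
w2 = ~(w1 & c) = ~((~(a & b)) & c)
w6 = ~(w2 & b) = ~((~((~(a & b)) & c)) & b)
w7 = ~(w2 & w6) = ~((~((~(a & b)) & c)) & (~((~((~(a & b)) & c)) & b)))
At a=0, b=0, c=0: circuit gives 0, formula gives 0.
At a=0, b=0, c=1: circuit gives 1, formula gives 1.
Agrees on all 8 inputs.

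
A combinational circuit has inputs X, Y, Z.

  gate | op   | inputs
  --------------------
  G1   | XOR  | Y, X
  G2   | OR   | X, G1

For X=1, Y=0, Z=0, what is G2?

1

G1 = 0 XOR 1 = 1
G2 = 1 OR 1 = 1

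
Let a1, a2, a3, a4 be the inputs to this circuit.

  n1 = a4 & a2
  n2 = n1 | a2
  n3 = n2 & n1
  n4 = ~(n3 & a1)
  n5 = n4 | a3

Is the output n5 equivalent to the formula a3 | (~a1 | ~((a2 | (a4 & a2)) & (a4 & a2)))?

Yes

n1 = a4 & a2
n2 = n1 | a2 = (a4 & a2) | a2
n3 = n2 & n1 = ((a4 & a2) | a2) & (a4 & a2)
n4 = ~(n3 & a1) = ~((((a4 & a2) | a2) & (a4 & a2)) & a1)
n5 = n4 | a3 = (~((((a4 & a2) | a2) & (a4 & a2)) & a1)) | a3
At a1=1, a2=1, a3=0, a4=1: circuit gives 0, formula gives 0.
At a1=0, a2=0, a3=0, a4=0: circuit gives 1, formula gives 1.
Agrees on all 16 inputs.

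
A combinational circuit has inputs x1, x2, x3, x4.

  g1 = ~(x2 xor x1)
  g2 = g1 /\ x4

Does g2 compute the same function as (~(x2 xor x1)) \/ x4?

No

g1 = ~(x2 xor x1)
g2 = g1 /\ x4 = (~(x2 xor x1)) /\ x4
At x1=0, x2=0, x3=0, x4=0: circuit gives 0, formula gives 1.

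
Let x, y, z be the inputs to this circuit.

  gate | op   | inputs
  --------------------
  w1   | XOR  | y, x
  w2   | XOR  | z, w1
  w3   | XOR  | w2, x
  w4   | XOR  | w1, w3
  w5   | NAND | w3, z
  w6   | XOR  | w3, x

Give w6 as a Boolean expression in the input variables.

w1 = y XOR x
w2 = z XOR w1 = z XOR (y XOR x)
w3 = w2 XOR x = (z XOR (y XOR x)) XOR x
w6 = w3 XOR x = ((z XOR (y XOR x)) XOR x) XOR x

((z XOR (y XOR x)) XOR x) XOR x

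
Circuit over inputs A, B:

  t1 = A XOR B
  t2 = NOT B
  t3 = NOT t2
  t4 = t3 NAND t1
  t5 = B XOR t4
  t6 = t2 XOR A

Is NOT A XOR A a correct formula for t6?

No

t2 = NOT B
t6 = t2 XOR A = NOT B XOR A
At A=0, B=1: circuit gives 0, formula gives 1.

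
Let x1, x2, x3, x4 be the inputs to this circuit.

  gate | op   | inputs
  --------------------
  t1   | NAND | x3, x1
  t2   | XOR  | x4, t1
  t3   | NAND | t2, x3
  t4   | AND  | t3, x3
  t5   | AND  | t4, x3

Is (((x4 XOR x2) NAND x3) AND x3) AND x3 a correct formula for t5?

No

t1 = x3 NAND x1
t2 = x4 XOR t1 = x4 XOR (x3 NAND x1)
t3 = t2 NAND x3 = (x4 XOR (x3 NAND x1)) NAND x3
t4 = t3 AND x3 = ((x4 XOR (x3 NAND x1)) NAND x3) AND x3
t5 = t4 AND x3 = (((x4 XOR (x3 NAND x1)) NAND x3) AND x3) AND x3
At x1=0, x2=0, x3=1, x4=0: circuit gives 0, formula gives 1.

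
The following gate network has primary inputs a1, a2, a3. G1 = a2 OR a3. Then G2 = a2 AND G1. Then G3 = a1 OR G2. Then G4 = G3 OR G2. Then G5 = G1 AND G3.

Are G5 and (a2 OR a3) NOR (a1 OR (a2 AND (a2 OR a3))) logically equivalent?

No

G1 = a2 OR a3
G2 = a2 AND G1 = a2 AND (a2 OR a3)
G3 = a1 OR G2 = a1 OR (a2 AND (a2 OR a3))
G5 = G1 AND G3 = (a2 OR a3) AND (a1 OR (a2 AND (a2 OR a3)))
At a1=0, a2=0, a3=0: circuit gives 0, formula gives 1.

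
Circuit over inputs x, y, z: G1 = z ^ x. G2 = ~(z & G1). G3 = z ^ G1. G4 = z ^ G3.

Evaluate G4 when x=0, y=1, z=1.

1

G1 = 1 ^ 0 = 1
G3 = 1 ^ 1 = 0
G4 = 1 ^ 0 = 1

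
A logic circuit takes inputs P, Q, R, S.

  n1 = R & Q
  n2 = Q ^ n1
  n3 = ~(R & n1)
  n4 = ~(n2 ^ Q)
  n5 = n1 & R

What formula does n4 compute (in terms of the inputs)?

~((Q ^ (R & Q)) ^ Q)

n1 = R & Q
n2 = Q ^ n1 = Q ^ (R & Q)
n4 = ~(n2 ^ Q) = ~((Q ^ (R & Q)) ^ Q)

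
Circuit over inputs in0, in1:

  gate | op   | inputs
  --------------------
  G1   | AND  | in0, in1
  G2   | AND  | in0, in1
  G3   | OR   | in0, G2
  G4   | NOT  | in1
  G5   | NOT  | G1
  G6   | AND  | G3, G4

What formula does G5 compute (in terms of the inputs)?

G1 = in0 AND in1
G5 = NOT G1 = NOT (in0 AND in1)

NOT (in0 AND in1)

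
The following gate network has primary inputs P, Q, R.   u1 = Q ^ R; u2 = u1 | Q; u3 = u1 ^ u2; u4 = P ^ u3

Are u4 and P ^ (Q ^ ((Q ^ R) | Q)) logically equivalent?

No

u1 = Q ^ R
u2 = u1 | Q = (Q ^ R) | Q
u3 = u1 ^ u2 = (Q ^ R) ^ ((Q ^ R) | Q)
u4 = P ^ u3 = P ^ ((Q ^ R) ^ ((Q ^ R) | Q))
At P=0, Q=0, R=1: circuit gives 0, formula gives 1.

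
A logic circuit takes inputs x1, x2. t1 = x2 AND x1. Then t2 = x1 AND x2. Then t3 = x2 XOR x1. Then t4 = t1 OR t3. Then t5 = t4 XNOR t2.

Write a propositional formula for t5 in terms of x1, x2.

((x2 AND x1) OR (x2 XOR x1)) XNOR (x1 AND x2)

t1 = x2 AND x1
t2 = x1 AND x2
t3 = x2 XOR x1
t4 = t1 OR t3 = (x2 AND x1) OR (x2 XOR x1)
t5 = t4 XNOR t2 = ((x2 AND x1) OR (x2 XOR x1)) XNOR (x1 AND x2)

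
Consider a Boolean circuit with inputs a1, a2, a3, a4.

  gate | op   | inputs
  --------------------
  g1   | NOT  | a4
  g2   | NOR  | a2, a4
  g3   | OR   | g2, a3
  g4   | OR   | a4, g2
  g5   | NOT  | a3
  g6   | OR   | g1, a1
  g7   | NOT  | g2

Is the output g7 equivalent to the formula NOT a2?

g2 = a2 NOR a4
g7 = NOT g2 = NOT (a2 NOR a4)
At a1=0, a2=0, a3=0, a4=0: circuit gives 0, formula gives 1.

No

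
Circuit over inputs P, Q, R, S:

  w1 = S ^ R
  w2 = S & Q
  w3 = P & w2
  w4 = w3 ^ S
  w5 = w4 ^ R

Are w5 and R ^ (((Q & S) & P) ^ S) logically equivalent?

w2 = S & Q
w3 = P & w2 = P & (S & Q)
w4 = w3 ^ S = (P & (S & Q)) ^ S
w5 = w4 ^ R = ((P & (S & Q)) ^ S) ^ R
At P=0, Q=0, R=0, S=0: circuit gives 0, formula gives 0.
At P=0, Q=0, R=0, S=1: circuit gives 1, formula gives 1.
Agrees on all 16 inputs.

Yes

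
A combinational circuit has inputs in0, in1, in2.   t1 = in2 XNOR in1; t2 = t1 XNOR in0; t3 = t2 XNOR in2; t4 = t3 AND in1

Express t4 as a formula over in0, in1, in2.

(((in2 XNOR in1) XNOR in0) XNOR in2) AND in1

t1 = in2 XNOR in1
t2 = t1 XNOR in0 = (in2 XNOR in1) XNOR in0
t3 = t2 XNOR in2 = ((in2 XNOR in1) XNOR in0) XNOR in2
t4 = t3 AND in1 = (((in2 XNOR in1) XNOR in0) XNOR in2) AND in1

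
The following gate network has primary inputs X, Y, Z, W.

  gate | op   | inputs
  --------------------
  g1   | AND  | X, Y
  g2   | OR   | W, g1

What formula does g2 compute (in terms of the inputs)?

W OR (X AND Y)

g1 = X AND Y
g2 = W OR g1 = W OR (X AND Y)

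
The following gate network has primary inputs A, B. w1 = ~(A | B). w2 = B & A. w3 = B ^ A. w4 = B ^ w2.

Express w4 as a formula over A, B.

B ^ (B & A)

w2 = B & A
w4 = B ^ w2 = B ^ (B & A)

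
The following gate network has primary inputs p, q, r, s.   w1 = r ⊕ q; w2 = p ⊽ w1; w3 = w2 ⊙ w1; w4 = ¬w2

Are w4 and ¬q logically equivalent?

No

w1 = r ⊕ q
w2 = p ⊽ w1 = p ⊽ (r ⊕ q)
w4 = ¬w2 = ¬(p ⊽ (r ⊕ q))
At p=0, q=0, r=0, s=0: circuit gives 0, formula gives 1.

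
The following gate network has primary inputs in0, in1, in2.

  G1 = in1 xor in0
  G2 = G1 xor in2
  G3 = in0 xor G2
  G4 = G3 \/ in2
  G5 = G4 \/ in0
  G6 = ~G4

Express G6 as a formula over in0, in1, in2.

~((in0 xor ((in1 xor in0) xor in2)) \/ in2)

G1 = in1 xor in0
G2 = G1 xor in2 = (in1 xor in0) xor in2
G3 = in0 xor G2 = in0 xor ((in1 xor in0) xor in2)
G4 = G3 \/ in2 = (in0 xor ((in1 xor in0) xor in2)) \/ in2
G6 = ~G4 = ~((in0 xor ((in1 xor in0) xor in2)) \/ in2)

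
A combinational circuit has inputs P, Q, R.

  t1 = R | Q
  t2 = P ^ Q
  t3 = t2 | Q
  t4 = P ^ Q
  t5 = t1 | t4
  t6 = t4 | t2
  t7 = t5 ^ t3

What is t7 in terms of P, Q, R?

((R | Q) | (P ^ Q)) ^ ((P ^ Q) | Q)

t1 = R | Q
t2 = P ^ Q
t3 = t2 | Q = (P ^ Q) | Q
t4 = P ^ Q
t5 = t1 | t4 = (R | Q) | (P ^ Q)
t7 = t5 ^ t3 = ((R | Q) | (P ^ Q)) ^ ((P ^ Q) | Q)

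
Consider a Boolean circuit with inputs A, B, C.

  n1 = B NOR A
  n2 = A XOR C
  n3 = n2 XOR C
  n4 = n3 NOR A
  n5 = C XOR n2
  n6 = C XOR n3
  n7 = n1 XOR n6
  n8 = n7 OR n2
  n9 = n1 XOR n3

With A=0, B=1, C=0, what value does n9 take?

0

n1 = 1 NOR 0 = 0
n2 = 0 XOR 0 = 0
n3 = 0 XOR 0 = 0
n9 = 0 XOR 0 = 0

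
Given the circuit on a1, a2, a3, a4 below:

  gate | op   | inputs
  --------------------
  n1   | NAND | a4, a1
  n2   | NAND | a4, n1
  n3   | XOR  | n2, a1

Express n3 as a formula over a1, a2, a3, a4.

(a4 NAND (a4 NAND a1)) XOR a1

n1 = a4 NAND a1
n2 = a4 NAND n1 = a4 NAND (a4 NAND a1)
n3 = n2 XOR a1 = (a4 NAND (a4 NAND a1)) XOR a1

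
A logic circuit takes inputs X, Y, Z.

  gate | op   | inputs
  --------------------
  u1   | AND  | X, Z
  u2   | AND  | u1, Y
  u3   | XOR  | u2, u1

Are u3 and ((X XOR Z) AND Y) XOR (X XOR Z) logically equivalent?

No

u1 = X AND Z
u2 = u1 AND Y = (X AND Z) AND Y
u3 = u2 XOR u1 = ((X AND Z) AND Y) XOR (X AND Z)
At X=0, Y=0, Z=1: circuit gives 0, formula gives 1.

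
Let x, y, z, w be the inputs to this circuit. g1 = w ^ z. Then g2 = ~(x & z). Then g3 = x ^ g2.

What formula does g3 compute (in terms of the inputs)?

g2 = ~(x & z)
g3 = x ^ g2 = x ^ (~(x & z))

x ^ (~(x & z))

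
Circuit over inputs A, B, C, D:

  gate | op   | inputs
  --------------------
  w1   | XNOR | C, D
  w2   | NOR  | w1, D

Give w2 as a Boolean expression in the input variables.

w1 = C XNOR D
w2 = w1 NOR D = (C XNOR D) NOR D

(C XNOR D) NOR D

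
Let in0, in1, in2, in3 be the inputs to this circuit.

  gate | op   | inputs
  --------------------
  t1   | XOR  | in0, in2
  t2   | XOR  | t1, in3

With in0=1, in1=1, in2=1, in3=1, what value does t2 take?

1

t1 = 1 XOR 1 = 0
t2 = 0 XOR 1 = 1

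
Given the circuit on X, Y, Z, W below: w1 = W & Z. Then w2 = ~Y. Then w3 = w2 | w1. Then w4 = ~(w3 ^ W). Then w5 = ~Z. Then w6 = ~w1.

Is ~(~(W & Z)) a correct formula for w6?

w1 = W & Z
w6 = ~w1 = ~(W & Z)
At X=0, Y=0, Z=0, W=0: circuit gives 1, formula gives 0.

No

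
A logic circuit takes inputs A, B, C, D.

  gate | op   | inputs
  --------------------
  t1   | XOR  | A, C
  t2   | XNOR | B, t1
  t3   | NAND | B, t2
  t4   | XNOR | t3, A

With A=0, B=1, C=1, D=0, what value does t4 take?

t1 = 0 XOR 1 = 1
t2 = 1 XNOR 1 = 1
t3 = 1 NAND 1 = 0
t4 = 0 XNOR 0 = 1

1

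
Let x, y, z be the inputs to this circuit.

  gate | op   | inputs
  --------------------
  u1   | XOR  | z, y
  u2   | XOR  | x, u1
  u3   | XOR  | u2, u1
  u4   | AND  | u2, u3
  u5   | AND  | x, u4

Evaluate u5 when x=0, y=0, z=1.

u1 = 1 XOR 0 = 1
u2 = 0 XOR 1 = 1
u3 = 1 XOR 1 = 0
u4 = 1 AND 0 = 0
u5 = 0 AND 0 = 0

0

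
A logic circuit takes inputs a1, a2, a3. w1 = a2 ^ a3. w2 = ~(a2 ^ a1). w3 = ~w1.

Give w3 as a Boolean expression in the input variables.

w1 = a2 ^ a3
w3 = ~w1 = ~(a2 ^ a3)

~(a2 ^ a3)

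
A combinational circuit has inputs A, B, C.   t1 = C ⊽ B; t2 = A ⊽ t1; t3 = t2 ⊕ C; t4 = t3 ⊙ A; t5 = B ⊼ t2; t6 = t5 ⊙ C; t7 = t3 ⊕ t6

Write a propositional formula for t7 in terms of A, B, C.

t1 = C ⊽ B
t2 = A ⊽ t1 = A ⊽ (C ⊽ B)
t3 = t2 ⊕ C = (A ⊽ (C ⊽ B)) ⊕ C
t5 = B ⊼ t2 = B ⊼ (A ⊽ (C ⊽ B))
t6 = t5 ⊙ C = (B ⊼ (A ⊽ (C ⊽ B))) ⊙ C
t7 = t3 ⊕ t6 = ((A ⊽ (C ⊽ B)) ⊕ C) ⊕ ((B ⊼ (A ⊽ (C ⊽ B))) ⊙ C)

((A ⊽ (C ⊽ B)) ⊕ C) ⊕ ((B ⊼ (A ⊽ (C ⊽ B))) ⊙ C)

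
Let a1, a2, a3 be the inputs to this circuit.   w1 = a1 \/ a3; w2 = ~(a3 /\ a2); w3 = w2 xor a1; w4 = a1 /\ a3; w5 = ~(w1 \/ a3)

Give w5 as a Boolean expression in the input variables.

~((a1 \/ a3) \/ a3)

w1 = a1 \/ a3
w5 = ~(w1 \/ a3) = ~((a1 \/ a3) \/ a3)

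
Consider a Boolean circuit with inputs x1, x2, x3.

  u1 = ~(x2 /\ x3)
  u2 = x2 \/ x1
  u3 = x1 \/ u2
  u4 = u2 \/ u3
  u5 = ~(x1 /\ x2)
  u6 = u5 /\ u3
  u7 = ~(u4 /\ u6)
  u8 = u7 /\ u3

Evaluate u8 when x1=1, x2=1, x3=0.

1

u2 = 1 \/ 1 = 1
u3 = 1 \/ 1 = 1
u4 = 1 \/ 1 = 1
u5 = ~(1 /\ 1) = 0
u6 = 0 /\ 1 = 0
u7 = ~(1 /\ 0) = 1
u8 = 1 /\ 1 = 1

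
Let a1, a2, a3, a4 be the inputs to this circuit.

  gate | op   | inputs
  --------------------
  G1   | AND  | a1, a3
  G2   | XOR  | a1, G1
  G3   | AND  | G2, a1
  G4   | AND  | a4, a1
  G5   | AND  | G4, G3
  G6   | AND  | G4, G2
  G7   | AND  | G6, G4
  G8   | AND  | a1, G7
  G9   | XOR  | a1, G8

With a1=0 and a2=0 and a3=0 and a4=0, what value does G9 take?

0

G1 = 0 AND 0 = 0
G2 = 0 XOR 0 = 0
G4 = 0 AND 0 = 0
G6 = 0 AND 0 = 0
G7 = 0 AND 0 = 0
G8 = 0 AND 0 = 0
G9 = 0 XOR 0 = 0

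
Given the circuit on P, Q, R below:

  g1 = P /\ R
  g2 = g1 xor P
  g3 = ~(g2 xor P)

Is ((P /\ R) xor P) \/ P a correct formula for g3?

No

g1 = P /\ R
g2 = g1 xor P = (P /\ R) xor P
g3 = ~(g2 xor P) = ~(((P /\ R) xor P) xor P)
At P=0, Q=0, R=0: circuit gives 1, formula gives 0.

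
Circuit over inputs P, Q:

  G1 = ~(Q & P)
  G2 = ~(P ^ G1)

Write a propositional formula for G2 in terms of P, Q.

~(P ^ (~(Q & P)))

G1 = ~(Q & P)
G2 = ~(P ^ G1) = ~(P ^ (~(Q & P)))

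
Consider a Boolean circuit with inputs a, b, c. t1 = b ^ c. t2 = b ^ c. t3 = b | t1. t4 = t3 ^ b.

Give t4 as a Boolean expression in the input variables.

t1 = b ^ c
t3 = b | t1 = b | (b ^ c)
t4 = t3 ^ b = (b | (b ^ c)) ^ b

(b | (b ^ c)) ^ b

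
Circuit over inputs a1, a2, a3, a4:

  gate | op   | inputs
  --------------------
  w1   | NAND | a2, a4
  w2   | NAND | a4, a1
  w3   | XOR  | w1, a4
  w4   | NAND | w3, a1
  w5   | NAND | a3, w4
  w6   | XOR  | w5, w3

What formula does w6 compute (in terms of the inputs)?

w1 = a2 NAND a4
w3 = w1 XOR a4 = (a2 NAND a4) XOR a4
w4 = w3 NAND a1 = ((a2 NAND a4) XOR a4) NAND a1
w5 = a3 NAND w4 = a3 NAND (((a2 NAND a4) XOR a4) NAND a1)
w6 = w5 XOR w3 = (a3 NAND (((a2 NAND a4) XOR a4) NAND a1)) XOR ((a2 NAND a4) XOR a4)

(a3 NAND (((a2 NAND a4) XOR a4) NAND a1)) XOR ((a2 NAND a4) XOR a4)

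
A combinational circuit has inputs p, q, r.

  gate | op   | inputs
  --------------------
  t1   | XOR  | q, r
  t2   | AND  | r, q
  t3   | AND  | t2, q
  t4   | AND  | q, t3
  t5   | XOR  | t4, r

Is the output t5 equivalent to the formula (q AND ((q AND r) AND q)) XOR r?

t2 = r AND q
t3 = t2 AND q = (r AND q) AND q
t4 = q AND t3 = q AND ((r AND q) AND q)
t5 = t4 XOR r = (q AND ((r AND q) AND q)) XOR r
At p=0, q=0, r=0: circuit gives 0, formula gives 0.
At p=0, q=0, r=1: circuit gives 1, formula gives 1.
Agrees on all 8 inputs.

Yes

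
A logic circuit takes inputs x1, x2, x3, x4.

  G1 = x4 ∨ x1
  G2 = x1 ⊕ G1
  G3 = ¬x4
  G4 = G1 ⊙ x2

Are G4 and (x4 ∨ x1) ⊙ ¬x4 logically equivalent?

G1 = x4 ∨ x1
G4 = G1 ⊙ x2 = (x4 ∨ x1) ⊙ x2
At x1=0, x2=0, x3=0, x4=0: circuit gives 1, formula gives 0.

No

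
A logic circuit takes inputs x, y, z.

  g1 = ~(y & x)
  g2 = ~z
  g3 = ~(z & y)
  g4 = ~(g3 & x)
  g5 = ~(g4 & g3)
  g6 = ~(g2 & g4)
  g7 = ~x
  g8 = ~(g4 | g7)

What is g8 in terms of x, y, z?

~((~((~(z & y)) & x)) | ~x)

g3 = ~(z & y)
g4 = ~(g3 & x) = ~((~(z & y)) & x)
g7 = ~x
g8 = ~(g4 | g7) = ~((~((~(z & y)) & x)) | ~x)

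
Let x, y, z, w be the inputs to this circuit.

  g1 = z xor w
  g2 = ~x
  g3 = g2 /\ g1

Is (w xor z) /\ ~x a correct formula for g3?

g1 = z xor w
g2 = ~x
g3 = g2 /\ g1 = ~x /\ (z xor w)
At x=0, y=0, z=0, w=0: circuit gives 0, formula gives 0.
At x=0, y=0, z=0, w=1: circuit gives 1, formula gives 1.
Agrees on all 16 inputs.

Yes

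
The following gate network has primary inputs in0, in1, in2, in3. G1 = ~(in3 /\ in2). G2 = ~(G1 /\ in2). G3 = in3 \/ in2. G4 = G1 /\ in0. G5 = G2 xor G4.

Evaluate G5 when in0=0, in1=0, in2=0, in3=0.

G1 = ~(0 /\ 0) = 1
G2 = ~(1 /\ 0) = 1
G4 = 1 /\ 0 = 0
G5 = 1 xor 0 = 1

1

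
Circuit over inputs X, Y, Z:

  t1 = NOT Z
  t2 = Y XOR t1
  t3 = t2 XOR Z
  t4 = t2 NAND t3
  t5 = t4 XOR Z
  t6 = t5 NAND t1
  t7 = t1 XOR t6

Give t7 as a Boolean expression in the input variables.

t1 = NOT Z
t2 = Y XOR t1 = Y XOR NOT Z
t3 = t2 XOR Z = (Y XOR NOT Z) XOR Z
t4 = t2 NAND t3 = (Y XOR NOT Z) NAND ((Y XOR NOT Z) XOR Z)
t5 = t4 XOR Z = ((Y XOR NOT Z) NAND ((Y XOR NOT Z) XOR Z)) XOR Z
t6 = t5 NAND t1 = (((Y XOR NOT Z) NAND ((Y XOR NOT Z) XOR Z)) XOR Z) NAND NOT Z
t7 = t1 XOR t6 = NOT Z XOR ((((Y XOR NOT Z) NAND ((Y XOR NOT Z) XOR Z)) XOR Z) NAND NOT Z)

NOT Z XOR ((((Y XOR NOT Z) NAND ((Y XOR NOT Z) XOR Z)) XOR Z) NAND NOT Z)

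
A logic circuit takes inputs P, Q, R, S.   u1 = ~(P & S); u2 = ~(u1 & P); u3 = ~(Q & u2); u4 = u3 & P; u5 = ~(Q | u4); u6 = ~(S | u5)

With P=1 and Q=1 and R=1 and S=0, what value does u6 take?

u1 = ~(1 & 0) = 1
u2 = ~(1 & 1) = 0
u3 = ~(1 & 0) = 1
u4 = 1 & 1 = 1
u5 = ~(1 | 1) = 0
u6 = ~(0 | 0) = 1

1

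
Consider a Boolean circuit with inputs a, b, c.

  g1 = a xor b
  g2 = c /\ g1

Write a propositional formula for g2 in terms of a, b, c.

g1 = a xor b
g2 = c /\ g1 = c /\ (a xor b)

c /\ (a xor b)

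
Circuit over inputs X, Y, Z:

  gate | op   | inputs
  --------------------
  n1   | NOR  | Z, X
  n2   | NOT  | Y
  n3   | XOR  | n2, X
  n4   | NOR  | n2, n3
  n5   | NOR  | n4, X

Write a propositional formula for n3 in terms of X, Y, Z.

n2 = NOT Y
n3 = n2 XOR X = NOT Y XOR X

NOT Y XOR X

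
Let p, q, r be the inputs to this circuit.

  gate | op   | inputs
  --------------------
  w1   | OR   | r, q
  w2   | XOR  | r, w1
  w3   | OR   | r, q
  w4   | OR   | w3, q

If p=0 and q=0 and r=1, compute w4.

w3 = 1 OR 0 = 1
w4 = 1 OR 0 = 1

1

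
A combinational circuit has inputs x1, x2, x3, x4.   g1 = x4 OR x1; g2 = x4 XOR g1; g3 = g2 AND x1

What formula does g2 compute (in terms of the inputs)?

x4 XOR (x4 OR x1)

g1 = x4 OR x1
g2 = x4 XOR g1 = x4 XOR (x4 OR x1)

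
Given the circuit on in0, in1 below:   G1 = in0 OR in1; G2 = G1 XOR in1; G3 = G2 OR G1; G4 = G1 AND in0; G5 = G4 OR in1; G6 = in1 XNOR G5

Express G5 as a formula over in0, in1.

((in0 OR in1) AND in0) OR in1

G1 = in0 OR in1
G4 = G1 AND in0 = (in0 OR in1) AND in0
G5 = G4 OR in1 = ((in0 OR in1) AND in0) OR in1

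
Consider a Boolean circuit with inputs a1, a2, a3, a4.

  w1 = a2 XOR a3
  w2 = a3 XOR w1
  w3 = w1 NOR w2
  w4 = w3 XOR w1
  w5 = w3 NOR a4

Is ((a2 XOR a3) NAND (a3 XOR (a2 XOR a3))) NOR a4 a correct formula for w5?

No

w1 = a2 XOR a3
w2 = a3 XOR w1 = a3 XOR (a2 XOR a3)
w3 = w1 NOR w2 = (a2 XOR a3) NOR (a3 XOR (a2 XOR a3))
w5 = w3 NOR a4 = ((a2 XOR a3) NOR (a3 XOR (a2 XOR a3))) NOR a4
At a1=0, a2=0, a3=1, a4=0: circuit gives 1, formula gives 0.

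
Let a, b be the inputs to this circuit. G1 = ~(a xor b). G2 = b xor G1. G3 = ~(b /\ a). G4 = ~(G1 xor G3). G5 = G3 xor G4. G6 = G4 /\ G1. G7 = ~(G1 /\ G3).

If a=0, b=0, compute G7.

G1 = ~(0 xor 0) = 1
G3 = ~(0 /\ 0) = 1
G7 = ~(1 /\ 1) = 0

0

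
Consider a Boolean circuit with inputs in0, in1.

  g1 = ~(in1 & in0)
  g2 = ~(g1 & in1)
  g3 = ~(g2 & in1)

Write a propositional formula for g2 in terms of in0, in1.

g1 = ~(in1 & in0)
g2 = ~(g1 & in1) = ~((~(in1 & in0)) & in1)

~((~(in1 & in0)) & in1)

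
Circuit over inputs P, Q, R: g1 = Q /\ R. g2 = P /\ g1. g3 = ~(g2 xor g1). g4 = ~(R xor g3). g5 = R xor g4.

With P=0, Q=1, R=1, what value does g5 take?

g1 = 1 /\ 1 = 1
g2 = 0 /\ 1 = 0
g3 = ~(0 xor 1) = 0
g4 = ~(1 xor 0) = 0
g5 = 1 xor 0 = 1

1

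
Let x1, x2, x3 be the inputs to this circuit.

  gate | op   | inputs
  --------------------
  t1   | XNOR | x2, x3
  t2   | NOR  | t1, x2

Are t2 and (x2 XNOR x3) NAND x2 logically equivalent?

No

t1 = x2 XNOR x3
t2 = t1 NOR x2 = (x2 XNOR x3) NOR x2
At x1=0, x2=0, x3=0: circuit gives 0, formula gives 1.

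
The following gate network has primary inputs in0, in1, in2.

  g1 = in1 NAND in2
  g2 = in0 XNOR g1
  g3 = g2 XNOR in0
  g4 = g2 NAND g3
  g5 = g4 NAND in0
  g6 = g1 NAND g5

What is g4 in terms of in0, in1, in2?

g1 = in1 NAND in2
g2 = in0 XNOR g1 = in0 XNOR (in1 NAND in2)
g3 = g2 XNOR in0 = (in0 XNOR (in1 NAND in2)) XNOR in0
g4 = g2 NAND g3 = (in0 XNOR (in1 NAND in2)) NAND ((in0 XNOR (in1 NAND in2)) XNOR in0)

(in0 XNOR (in1 NAND in2)) NAND ((in0 XNOR (in1 NAND in2)) XNOR in0)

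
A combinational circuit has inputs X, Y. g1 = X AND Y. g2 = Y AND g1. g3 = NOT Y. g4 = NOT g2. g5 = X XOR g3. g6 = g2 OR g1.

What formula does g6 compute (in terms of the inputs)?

g1 = X AND Y
g2 = Y AND g1 = Y AND (X AND Y)
g6 = g2 OR g1 = (Y AND (X AND Y)) OR (X AND Y)

(Y AND (X AND Y)) OR (X AND Y)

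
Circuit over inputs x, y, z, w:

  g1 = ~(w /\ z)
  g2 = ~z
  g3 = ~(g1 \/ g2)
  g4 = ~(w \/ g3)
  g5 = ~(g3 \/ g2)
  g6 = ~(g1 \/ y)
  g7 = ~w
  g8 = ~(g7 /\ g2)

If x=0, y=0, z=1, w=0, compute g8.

g2 = ~1 = 0
g7 = ~0 = 1
g8 = ~(1 /\ 0) = 1

1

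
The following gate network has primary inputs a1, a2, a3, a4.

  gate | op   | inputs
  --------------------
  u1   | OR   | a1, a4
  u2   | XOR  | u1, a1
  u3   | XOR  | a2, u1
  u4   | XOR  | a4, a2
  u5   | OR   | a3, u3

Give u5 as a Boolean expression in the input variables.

u1 = a1 OR a4
u3 = a2 XOR u1 = a2 XOR (a1 OR a4)
u5 = a3 OR u3 = a3 OR (a2 XOR (a1 OR a4))

a3 OR (a2 XOR (a1 OR a4))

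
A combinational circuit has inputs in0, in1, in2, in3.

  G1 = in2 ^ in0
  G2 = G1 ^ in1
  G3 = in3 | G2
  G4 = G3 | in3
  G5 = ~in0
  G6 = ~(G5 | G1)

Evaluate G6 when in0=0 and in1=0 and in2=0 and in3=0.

G1 = 0 ^ 0 = 0
G5 = ~0 = 1
G6 = ~(1 | 0) = 0

0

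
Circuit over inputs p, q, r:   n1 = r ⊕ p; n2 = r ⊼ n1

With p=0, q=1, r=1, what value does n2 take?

0

n1 = 1 ⊕ 0 = 1
n2 = 1 ⊼ 1 = 0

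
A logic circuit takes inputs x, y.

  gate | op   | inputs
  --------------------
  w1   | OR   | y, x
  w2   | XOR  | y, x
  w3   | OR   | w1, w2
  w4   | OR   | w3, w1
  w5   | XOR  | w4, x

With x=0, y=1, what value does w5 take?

w1 = 1 OR 0 = 1
w2 = 1 XOR 0 = 1
w3 = 1 OR 1 = 1
w4 = 1 OR 1 = 1
w5 = 1 XOR 0 = 1

1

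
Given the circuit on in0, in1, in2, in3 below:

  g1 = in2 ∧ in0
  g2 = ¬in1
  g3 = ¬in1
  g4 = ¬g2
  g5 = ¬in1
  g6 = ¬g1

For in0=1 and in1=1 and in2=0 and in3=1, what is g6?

g1 = 0 ∧ 1 = 0
g6 = ¬0 = 1

1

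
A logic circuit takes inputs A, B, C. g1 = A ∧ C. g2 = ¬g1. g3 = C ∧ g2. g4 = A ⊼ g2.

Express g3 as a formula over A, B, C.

g1 = A ∧ C
g2 = ¬g1 = ¬(A ∧ C)
g3 = C ∧ g2 = C ∧ ¬(A ∧ C)

C ∧ ¬(A ∧ C)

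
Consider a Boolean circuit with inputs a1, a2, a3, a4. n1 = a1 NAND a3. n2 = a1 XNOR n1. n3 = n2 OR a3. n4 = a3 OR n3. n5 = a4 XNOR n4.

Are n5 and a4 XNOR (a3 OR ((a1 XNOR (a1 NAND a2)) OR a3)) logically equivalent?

n1 = a1 NAND a3
n2 = a1 XNOR n1 = a1 XNOR (a1 NAND a3)
n3 = n2 OR a3 = (a1 XNOR (a1 NAND a3)) OR a3
n4 = a3 OR n3 = a3 OR ((a1 XNOR (a1 NAND a3)) OR a3)
n5 = a4 XNOR n4 = a4 XNOR (a3 OR ((a1 XNOR (a1 NAND a3)) OR a3))
At a1=1, a2=1, a3=0, a4=0: circuit gives 0, formula gives 1.

No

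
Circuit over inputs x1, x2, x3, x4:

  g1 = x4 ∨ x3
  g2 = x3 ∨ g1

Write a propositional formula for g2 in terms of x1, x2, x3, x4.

x3 ∨ (x4 ∨ x3)

g1 = x4 ∨ x3
g2 = x3 ∨ g1 = x3 ∨ (x4 ∨ x3)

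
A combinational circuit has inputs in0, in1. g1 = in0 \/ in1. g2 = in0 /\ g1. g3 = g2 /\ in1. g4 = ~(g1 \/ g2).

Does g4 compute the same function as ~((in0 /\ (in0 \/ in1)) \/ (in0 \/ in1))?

Yes

g1 = in0 \/ in1
g2 = in0 /\ g1 = in0 /\ (in0 \/ in1)
g4 = ~(g1 \/ g2) = ~((in0 \/ in1) \/ (in0 /\ (in0 \/ in1)))
At in0=0, in1=1: circuit gives 0, formula gives 0.
At in0=0, in1=0: circuit gives 1, formula gives 1.
Agrees on all 4 inputs.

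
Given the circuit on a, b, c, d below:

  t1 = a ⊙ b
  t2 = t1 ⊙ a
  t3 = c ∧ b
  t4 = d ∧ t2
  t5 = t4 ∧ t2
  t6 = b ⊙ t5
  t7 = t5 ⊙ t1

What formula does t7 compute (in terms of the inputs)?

((d ∧ ((a ⊙ b) ⊙ a)) ∧ ((a ⊙ b) ⊙ a)) ⊙ (a ⊙ b)

t1 = a ⊙ b
t2 = t1 ⊙ a = (a ⊙ b) ⊙ a
t4 = d ∧ t2 = d ∧ ((a ⊙ b) ⊙ a)
t5 = t4 ∧ t2 = (d ∧ ((a ⊙ b) ⊙ a)) ∧ ((a ⊙ b) ⊙ a)
t7 = t5 ⊙ t1 = ((d ∧ ((a ⊙ b) ⊙ a)) ∧ ((a ⊙ b) ⊙ a)) ⊙ (a ⊙ b)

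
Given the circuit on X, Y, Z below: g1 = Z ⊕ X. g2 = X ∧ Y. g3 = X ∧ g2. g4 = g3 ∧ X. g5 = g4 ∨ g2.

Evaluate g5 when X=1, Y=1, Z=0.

1

g2 = 1 ∧ 1 = 1
g3 = 1 ∧ 1 = 1
g4 = 1 ∧ 1 = 1
g5 = 1 ∨ 1 = 1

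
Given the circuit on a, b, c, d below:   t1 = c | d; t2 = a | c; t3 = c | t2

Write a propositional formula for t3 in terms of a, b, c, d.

t2 = a | c
t3 = c | t2 = c | (a | c)

c | (a | c)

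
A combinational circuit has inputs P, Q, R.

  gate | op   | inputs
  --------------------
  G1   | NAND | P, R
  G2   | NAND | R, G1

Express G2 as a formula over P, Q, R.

G1 = P NAND R
G2 = R NAND G1 = R NAND (P NAND R)

R NAND (P NAND R)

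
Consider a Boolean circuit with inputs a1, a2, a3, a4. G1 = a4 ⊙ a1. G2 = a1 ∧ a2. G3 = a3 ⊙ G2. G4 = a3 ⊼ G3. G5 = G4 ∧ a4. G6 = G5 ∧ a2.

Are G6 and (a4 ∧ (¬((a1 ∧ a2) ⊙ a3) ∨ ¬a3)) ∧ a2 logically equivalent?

G2 = a1 ∧ a2
G3 = a3 ⊙ G2 = a3 ⊙ (a1 ∧ a2)
G4 = a3 ⊼ G3 = a3 ⊼ (a3 ⊙ (a1 ∧ a2))
G5 = G4 ∧ a4 = (a3 ⊼ (a3 ⊙ (a1 ∧ a2))) ∧ a4
G6 = G5 ∧ a2 = ((a3 ⊼ (a3 ⊙ (a1 ∧ a2))) ∧ a4) ∧ a2
At a1=0, a2=0, a3=0, a4=0: circuit gives 0, formula gives 0.
At a1=0, a2=1, a3=0, a4=1: circuit gives 1, formula gives 1.
Agrees on all 16 inputs.

Yes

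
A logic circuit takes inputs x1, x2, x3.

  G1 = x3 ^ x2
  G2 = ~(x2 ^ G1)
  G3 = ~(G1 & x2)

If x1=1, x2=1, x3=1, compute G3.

1

G1 = 1 ^ 1 = 0
G3 = ~(0 & 1) = 1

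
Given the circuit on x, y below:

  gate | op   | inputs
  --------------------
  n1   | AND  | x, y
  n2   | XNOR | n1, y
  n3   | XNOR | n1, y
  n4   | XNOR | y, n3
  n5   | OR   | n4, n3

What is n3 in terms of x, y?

n1 = x AND y
n3 = n1 XNOR y = (x AND y) XNOR y

(x AND y) XNOR y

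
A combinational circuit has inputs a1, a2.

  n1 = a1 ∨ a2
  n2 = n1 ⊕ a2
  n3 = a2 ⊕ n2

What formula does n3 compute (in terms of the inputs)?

a2 ⊕ ((a1 ∨ a2) ⊕ a2)

n1 = a1 ∨ a2
n2 = n1 ⊕ a2 = (a1 ∨ a2) ⊕ a2
n3 = a2 ⊕ n2 = a2 ⊕ ((a1 ∨ a2) ⊕ a2)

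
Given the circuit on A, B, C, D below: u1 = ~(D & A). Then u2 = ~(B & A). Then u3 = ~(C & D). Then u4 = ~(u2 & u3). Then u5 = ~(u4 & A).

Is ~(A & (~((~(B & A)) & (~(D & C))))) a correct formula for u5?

Yes

u2 = ~(B & A)
u3 = ~(C & D)
u4 = ~(u2 & u3) = ~((~(B & A)) & (~(C & D)))
u5 = ~(u4 & A) = ~((~((~(B & A)) & (~(C & D)))) & A)
At A=1, B=0, C=1, D=1: circuit gives 0, formula gives 0.
At A=0, B=0, C=0, D=0: circuit gives 1, formula gives 1.
Agrees on all 16 inputs.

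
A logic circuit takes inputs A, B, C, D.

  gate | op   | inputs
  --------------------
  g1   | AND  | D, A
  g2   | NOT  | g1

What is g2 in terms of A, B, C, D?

NOT (D AND A)

g1 = D AND A
g2 = NOT g1 = NOT (D AND A)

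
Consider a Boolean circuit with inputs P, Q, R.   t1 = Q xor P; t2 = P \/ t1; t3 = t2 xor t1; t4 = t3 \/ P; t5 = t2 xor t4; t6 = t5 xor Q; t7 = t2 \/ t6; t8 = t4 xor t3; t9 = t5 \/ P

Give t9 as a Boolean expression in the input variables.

((P \/ (Q xor P)) xor (((P \/ (Q xor P)) xor (Q xor P)) \/ P)) \/ P

t1 = Q xor P
t2 = P \/ t1 = P \/ (Q xor P)
t3 = t2 xor t1 = (P \/ (Q xor P)) xor (Q xor P)
t4 = t3 \/ P = ((P \/ (Q xor P)) xor (Q xor P)) \/ P
t5 = t2 xor t4 = (P \/ (Q xor P)) xor (((P \/ (Q xor P)) xor (Q xor P)) \/ P)
t9 = t5 \/ P = ((P \/ (Q xor P)) xor (((P \/ (Q xor P)) xor (Q xor P)) \/ P)) \/ P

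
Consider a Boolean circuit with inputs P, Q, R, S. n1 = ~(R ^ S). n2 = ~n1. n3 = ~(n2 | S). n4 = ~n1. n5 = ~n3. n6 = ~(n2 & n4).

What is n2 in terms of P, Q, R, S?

~(~(R ^ S))

n1 = ~(R ^ S)
n2 = ~n1 = ~(~(R ^ S))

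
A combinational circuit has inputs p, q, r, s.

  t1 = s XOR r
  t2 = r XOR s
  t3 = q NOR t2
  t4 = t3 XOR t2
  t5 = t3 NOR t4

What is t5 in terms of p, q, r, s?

t2 = r XOR s
t3 = q NOR t2 = q NOR (r XOR s)
t4 = t3 XOR t2 = (q NOR (r XOR s)) XOR (r XOR s)
t5 = t3 NOR t4 = (q NOR (r XOR s)) NOR ((q NOR (r XOR s)) XOR (r XOR s))

(q NOR (r XOR s)) NOR ((q NOR (r XOR s)) XOR (r XOR s))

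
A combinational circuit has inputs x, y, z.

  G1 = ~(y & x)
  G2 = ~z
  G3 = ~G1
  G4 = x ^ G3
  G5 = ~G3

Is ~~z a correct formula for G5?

G1 = ~(y & x)
G3 = ~G1 = ~(~(y & x))
G5 = ~G3 = ~~(~(y & x))
At x=0, y=0, z=0: circuit gives 1, formula gives 0.

No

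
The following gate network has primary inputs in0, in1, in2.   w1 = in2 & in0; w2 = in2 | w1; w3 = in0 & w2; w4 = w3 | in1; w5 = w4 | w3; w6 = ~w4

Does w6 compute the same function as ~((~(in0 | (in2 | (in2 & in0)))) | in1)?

No

w1 = in2 & in0
w2 = in2 | w1 = in2 | (in2 & in0)
w3 = in0 & w2 = in0 & (in2 | (in2 & in0))
w4 = w3 | in1 = (in0 & (in2 | (in2 & in0))) | in1
w6 = ~w4 = ~((in0 & (in2 | (in2 & in0))) | in1)
At in0=0, in1=0, in2=0: circuit gives 1, formula gives 0.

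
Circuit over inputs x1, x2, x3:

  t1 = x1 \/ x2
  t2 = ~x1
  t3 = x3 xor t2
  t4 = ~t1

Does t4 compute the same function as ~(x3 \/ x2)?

t1 = x1 \/ x2
t4 = ~t1 = ~(x1 \/ x2)
At x1=0, x2=0, x3=1: circuit gives 1, formula gives 0.

No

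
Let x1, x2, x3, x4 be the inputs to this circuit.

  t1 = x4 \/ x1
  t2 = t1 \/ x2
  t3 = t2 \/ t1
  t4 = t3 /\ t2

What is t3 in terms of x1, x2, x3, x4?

((x4 \/ x1) \/ x2) \/ (x4 \/ x1)

t1 = x4 \/ x1
t2 = t1 \/ x2 = (x4 \/ x1) \/ x2
t3 = t2 \/ t1 = ((x4 \/ x1) \/ x2) \/ (x4 \/ x1)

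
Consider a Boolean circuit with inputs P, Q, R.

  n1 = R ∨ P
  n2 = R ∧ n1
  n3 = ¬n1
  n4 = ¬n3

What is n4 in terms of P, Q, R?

¬¬(R ∨ P)

n1 = R ∨ P
n3 = ¬n1 = ¬(R ∨ P)
n4 = ¬n3 = ¬¬(R ∨ P)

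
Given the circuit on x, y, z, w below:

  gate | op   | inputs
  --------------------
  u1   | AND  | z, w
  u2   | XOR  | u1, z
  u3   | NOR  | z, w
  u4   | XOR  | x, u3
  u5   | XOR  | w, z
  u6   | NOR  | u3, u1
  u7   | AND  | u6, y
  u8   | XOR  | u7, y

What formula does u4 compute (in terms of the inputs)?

u3 = z NOR w
u4 = x XOR u3 = x XOR (z NOR w)

x XOR (z NOR w)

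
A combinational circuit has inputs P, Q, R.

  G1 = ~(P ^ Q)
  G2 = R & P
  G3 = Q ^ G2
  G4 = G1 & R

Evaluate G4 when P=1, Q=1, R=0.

G1 = ~(1 ^ 1) = 1
G4 = 1 & 0 = 0

0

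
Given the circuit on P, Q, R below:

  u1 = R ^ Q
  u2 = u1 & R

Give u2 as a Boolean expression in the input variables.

u1 = R ^ Q
u2 = u1 & R = (R ^ Q) & R

(R ^ Q) & R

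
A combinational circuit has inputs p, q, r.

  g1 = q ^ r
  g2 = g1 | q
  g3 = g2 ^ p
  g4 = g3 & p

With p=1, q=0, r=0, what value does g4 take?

1

g1 = 0 ^ 0 = 0
g2 = 0 | 0 = 0
g3 = 0 ^ 1 = 1
g4 = 1 & 1 = 1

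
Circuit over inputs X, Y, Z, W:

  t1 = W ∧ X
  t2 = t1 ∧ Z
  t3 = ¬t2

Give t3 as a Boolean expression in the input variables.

¬((W ∧ X) ∧ Z)

t1 = W ∧ X
t2 = t1 ∧ Z = (W ∧ X) ∧ Z
t3 = ¬t2 = ¬((W ∧ X) ∧ Z)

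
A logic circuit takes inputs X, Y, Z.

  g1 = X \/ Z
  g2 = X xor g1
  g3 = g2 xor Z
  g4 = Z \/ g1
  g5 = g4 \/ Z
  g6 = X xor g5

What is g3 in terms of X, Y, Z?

(X xor (X \/ Z)) xor Z

g1 = X \/ Z
g2 = X xor g1 = X xor (X \/ Z)
g3 = g2 xor Z = (X xor (X \/ Z)) xor Z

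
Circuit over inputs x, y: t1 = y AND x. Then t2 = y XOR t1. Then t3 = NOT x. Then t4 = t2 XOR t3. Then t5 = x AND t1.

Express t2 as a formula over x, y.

t1 = y AND x
t2 = y XOR t1 = y XOR (y AND x)

y XOR (y AND x)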